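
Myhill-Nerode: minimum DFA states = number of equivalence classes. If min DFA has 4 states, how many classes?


Myhill-Nerode theorem:
Number of equivalence classes = number of states in minimal DFA
Minimal DFA states = 4
Therefore equivalence classes = 4

4


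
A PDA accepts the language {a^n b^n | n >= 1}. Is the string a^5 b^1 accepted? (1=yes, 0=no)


Language requires equal numbers of a's and b's
PDA pushes for each 'a', pops for each 'b'
Number of a's = 5
Number of b's = 1
5 != 1 -> Reject

0


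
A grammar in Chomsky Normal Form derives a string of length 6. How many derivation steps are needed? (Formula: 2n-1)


Chomsky Normal Form derivation:
String length n = 6
Each step either:
  - Splits a nonterminal into two (n-1 such steps)
  - Converts a nonterminal to terminal (n such steps)
Total = (n-1) + n = 2n - 1
= 2(6) - 1
= 12 - 1
= 11

11


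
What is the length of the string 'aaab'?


String: 'aaab'
Counting characters:
  'a' appears 3 time(s)
  'b' appears 1 time(s)
Total length = 3 + 1 = 4

4


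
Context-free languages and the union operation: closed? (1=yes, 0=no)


CFL closure properties:
  Closed under: union, concatenation, Kleene star
  NOT closed under: intersection, complement
Operation 'union' is in closed list -> Yes (closed)

1


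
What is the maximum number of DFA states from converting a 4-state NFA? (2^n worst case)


NFA has 4 states
Subset construction: each DFA state = subset of NFA states
Maximum subsets = 2^4
2^4 = 16

16


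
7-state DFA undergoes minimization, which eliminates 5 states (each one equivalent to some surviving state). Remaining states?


Original DFA: 7 states
Redundant states removed: 5
Minimized states = original - removed
= 7 - 5
= 2

2


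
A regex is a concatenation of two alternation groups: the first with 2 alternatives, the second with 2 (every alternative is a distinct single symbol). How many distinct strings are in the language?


First group: 2 alternatives
Second group: 2 alternatives
Concatenation: each choice from group 1 pairs with each from group 2
Total = 2 x 2 = 4

4


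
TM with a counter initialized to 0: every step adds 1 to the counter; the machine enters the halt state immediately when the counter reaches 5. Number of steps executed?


Counter starts at 0. Counting sequence:
  Step 1: counter = 1
  Step 2: counter = 2
  Step 3: counter = 3
  Step 4: counter = 4
  Step 5: counter = 5
Counter reached 5 -> halt
Total steps = 5

5


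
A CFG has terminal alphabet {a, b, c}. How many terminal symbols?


Terminal symbols: a, b, c
Counting each: a (#1), b (#2), c (#3)
Total = 3

3


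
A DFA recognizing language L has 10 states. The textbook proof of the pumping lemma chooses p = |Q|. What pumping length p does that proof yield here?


Pumping lemma for regular languages (standard proof):
Take p = |Q|, the number of DFA states.
Any string of length >= |Q| passes through |Q|+1 states while reading its first |Q| symbols,
so by pigeonhole some state repeats, giving the loop that can be pumped.
Here |Q| = 10
Therefore the proof uses p = 10

10


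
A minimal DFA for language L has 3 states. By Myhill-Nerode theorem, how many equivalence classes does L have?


Myhill-Nerode theorem:
Number of equivalence classes = number of states in minimal DFA
Minimal DFA states = 3
Therefore equivalence classes = 3

3


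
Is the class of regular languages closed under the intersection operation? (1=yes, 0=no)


Regular languages are closed under:
- Union (DFA product construction)
- Intersection (DFA product construction)
- Complement (swap accept/reject states)
- Concatenation (NFA construction)
- Kleene star (NFA construction)
intersection is in this list
Therefore: closed

1


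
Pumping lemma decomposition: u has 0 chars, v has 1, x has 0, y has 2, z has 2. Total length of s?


|s| = |u| + |v| + |x| + |y| + |z|
= 0 + 1 + 0 + 2 + 2
= 1 + 0 + 4
= 1 + 4
= 5

5


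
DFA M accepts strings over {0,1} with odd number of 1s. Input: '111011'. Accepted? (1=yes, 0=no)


DFA has 2 states: q_even (start, accept=no) and q_odd
Processing string '111011' character by character:
  Position 0: read '1', 1-count=1 -> q_odd
  Position 1: read '1', 1-count=2 -> q_even
  Position 2: read '1', 1-count=3 -> q_odd
  Position 3: read '0', 1-count=3 -> q_odd (no change)
  Position 4: read '1', 1-count=4 -> q_even
  Position 5: read '1', 1-count=5 -> q_odd
Final state: q_odd, total 1s = 5 (odd); the DFA requires an odd count -> accept

1


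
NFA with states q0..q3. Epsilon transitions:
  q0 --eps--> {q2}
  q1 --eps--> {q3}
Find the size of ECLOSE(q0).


Starting from q0
Initialize closure = {q0}
Follow epsilon from q0 -> add q2
Final closure: {q0, q2}
Size = 2

2


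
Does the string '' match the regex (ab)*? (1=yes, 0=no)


Pattern: (ab)*
String: ''
Pattern requires: zero or more repetitions of 'ab'
Pairs: []
All pairs are 'ab'? Yes
Result: 1

1


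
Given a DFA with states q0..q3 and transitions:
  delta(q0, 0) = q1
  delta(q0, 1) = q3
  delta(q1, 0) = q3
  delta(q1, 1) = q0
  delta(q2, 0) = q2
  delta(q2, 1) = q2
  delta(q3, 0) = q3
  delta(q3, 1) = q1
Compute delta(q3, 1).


Looking up transition function:
delta(q3, 1) in the table
Row: q3, Column: 1
Result: q1

q1


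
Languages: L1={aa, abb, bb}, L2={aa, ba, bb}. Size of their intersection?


L1 = {aa, abb, bb}
L2 = {aa, ba, bb}
Checking each string in L1 against L2:
  'aa': in L2? Yes
  'abb': in L2? No
  'bb': in L2? Yes
Intersection = {aa, bb}
|L1 ∩ L2| = 2

2


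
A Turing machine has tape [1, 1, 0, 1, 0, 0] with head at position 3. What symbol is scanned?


Tape: [1, 1, 0, 1, 0, 0]
Positions: 0 1 2 3 4 5
Values:    1 1 0 1 0 0
Head at position 3
tape[3] = 1

1


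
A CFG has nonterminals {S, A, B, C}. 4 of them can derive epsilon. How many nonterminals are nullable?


Nonterminals: {S, A, B, C}
A nonterminal is nullable if it can derive epsilon
Counting nullable nonterminals: 4
Total nullable = 4

4


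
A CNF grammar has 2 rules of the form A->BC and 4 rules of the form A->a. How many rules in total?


CNF allows two rule forms:
  A -> BC (binary): 2 rules
  A -> a (terminal): 4 rules
Total = 2 + 4 = 6

6


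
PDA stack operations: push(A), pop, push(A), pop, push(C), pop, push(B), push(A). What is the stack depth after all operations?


Tracing stack operations:
  push(A) -> stack = [A], depth=1
  pop -> removed A, stack = [], depth=0
  push(A) -> stack = [A], depth=1
  pop -> removed A, stack = [], depth=0
  push(C) -> stack = [C], depth=1
  pop -> removed C, stack = [], depth=0
  push(B) -> stack = [B], depth=1
  push(A) -> stack = [B,A], depth=2
Final depth = 2

2


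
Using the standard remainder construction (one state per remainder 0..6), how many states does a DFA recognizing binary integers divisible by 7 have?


Divisibility by 7 is tracked via the remainder mod 7: 0, 1, ..., 6
The construction assigns one state to each remainder
Number of remainders = 7

7


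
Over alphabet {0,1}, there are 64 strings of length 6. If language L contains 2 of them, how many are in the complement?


Alphabet: {0,1}
String length: 6
Total strings of length 6 = 2^6 = 64
Strings in L = 2
Complement = total - |L|
= 64 - 2
= 62

62


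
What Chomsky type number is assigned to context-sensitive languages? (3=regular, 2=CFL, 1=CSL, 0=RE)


Chomsky hierarchy levels:
  Type 3: Regular (DFA/NFA/regex)
  Type 2: Context-free (PDA)
  Type 1: Context-sensitive
  Type 0: Recursively enumerable (TM)
'context-sensitive' corresponds to Type 1

1


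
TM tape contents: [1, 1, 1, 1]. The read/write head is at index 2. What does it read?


Tape: [1, 1, 1, 1]
Positions: 0 1 2 3
Values:    1 1 1 1
Head at position 2
tape[2] = 1

1


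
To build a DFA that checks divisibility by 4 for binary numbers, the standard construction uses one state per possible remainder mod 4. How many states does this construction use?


Divisibility by 4 is tracked via the remainder mod 4: 0, 1, ..., 3
The construction assigns one state to each remainder
Number of remainders = 4

4


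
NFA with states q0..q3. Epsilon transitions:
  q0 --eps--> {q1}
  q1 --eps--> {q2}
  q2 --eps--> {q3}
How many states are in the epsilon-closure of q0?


Starting from q0
Initialize closure = {q0}
Follow epsilon from q0 -> add q1
Follow epsilon from q1 -> add q2
Follow epsilon from q2 -> add q3
Final closure: {q0, q1, q2, q3}
Size = 4

4


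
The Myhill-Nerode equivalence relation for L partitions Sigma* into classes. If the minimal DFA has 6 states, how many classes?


Myhill-Nerode theorem:
Number of equivalence classes = number of states in minimal DFA
Minimal DFA states = 6
Therefore equivalence classes = 6

6


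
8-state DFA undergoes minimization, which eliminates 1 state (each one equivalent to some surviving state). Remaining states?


Original DFA: 8 states
Redundant states removed: 1
Minimized states = original - removed
= 8 - 1
= 7

7


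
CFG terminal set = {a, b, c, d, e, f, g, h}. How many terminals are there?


Terminal symbols: a, b, c, d, e, f, g, h
Counting each: a (#1), b (#2), c (#3), d (#4), e (#5), f (#6), g (#7), h (#8)
Total = 8

8


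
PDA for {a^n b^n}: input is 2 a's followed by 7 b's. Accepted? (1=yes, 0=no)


Language requires equal numbers of a's and b's
PDA pushes for each 'a', pops for each 'b'
Number of a's = 2
Number of b's = 7
2 != 7 -> Reject

0


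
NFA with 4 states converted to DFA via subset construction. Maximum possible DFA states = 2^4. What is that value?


NFA has 4 states
Subset construction: each DFA state = subset of NFA states
Maximum subsets = 2^4
2^4 = 16

16


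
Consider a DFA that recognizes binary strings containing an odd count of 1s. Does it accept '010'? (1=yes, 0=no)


DFA has 2 states: q_even (start, accept=no) and q_odd
Processing string '010' character by character:
  Position 0: read '0', 1-count=0 -> q_even (no change)
  Position 1: read '1', 1-count=1 -> q_odd
  Position 2: read '0', 1-count=1 -> q_odd (no change)
Final state: q_odd, total 1s = 1 (odd); the DFA requires an odd count -> accept

1


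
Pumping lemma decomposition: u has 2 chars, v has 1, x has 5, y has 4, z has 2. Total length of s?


|s| = |u| + |v| + |x| + |y| + |z|
= 2 + 1 + 5 + 4 + 2
= 3 + 5 + 6
= 8 + 6
= 14

14


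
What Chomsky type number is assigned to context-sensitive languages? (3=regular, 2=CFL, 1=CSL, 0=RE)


Chomsky hierarchy levels:
  Type 3: Regular (DFA/NFA/regex)
  Type 2: Context-free (PDA)
  Type 1: Context-sensitive
  Type 0: Recursively enumerable (TM)
'context-sensitive' corresponds to Type 1

1


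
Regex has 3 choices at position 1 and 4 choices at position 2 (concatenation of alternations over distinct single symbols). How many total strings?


First group: 3 alternatives
Second group: 4 alternatives
Concatenation: each choice from group 1 pairs with each from group 2
Total = 3 x 4 = 12

12


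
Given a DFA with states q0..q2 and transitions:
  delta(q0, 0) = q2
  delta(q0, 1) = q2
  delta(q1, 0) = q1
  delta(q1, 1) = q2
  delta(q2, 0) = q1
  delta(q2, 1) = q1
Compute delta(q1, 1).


Looking up transition function:
delta(q1, 1) in the table
Row: q1, Column: 1
Result: q2

q2


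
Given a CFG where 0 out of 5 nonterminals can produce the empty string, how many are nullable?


Nonterminals: {S, A, B, C, D}
A nonterminal is nullable if it can derive epsilon
Counting nullable nonterminals: 0
Total nullable = 0

0


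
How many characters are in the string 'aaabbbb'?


String: 'aaabbbb'
Counting characters:
  'a' appears 3 time(s)
  'b' appears 4 time(s)
Total length = 3 + 4 = 7

7


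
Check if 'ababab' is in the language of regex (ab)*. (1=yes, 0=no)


Pattern: (ab)*
String: 'ababab'
Pattern requires: zero or more repetitions of 'ab'
Pairs: ['ab', 'ab', 'ab']
All pairs are 'ab'? Yes
Result: 1

1


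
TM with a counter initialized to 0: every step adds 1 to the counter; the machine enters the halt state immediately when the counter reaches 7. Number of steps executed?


Counter starts at 0. Counting sequence:
  Step 1: counter = 1
  Step 2: counter = 2
  Step 3: counter = 3
  Step 4: counter = 4
  Step 5: counter = 5
  Step 6: counter = 6
  Step 7: counter = 7
Counter reached 7 -> halt
Total steps = 7

7


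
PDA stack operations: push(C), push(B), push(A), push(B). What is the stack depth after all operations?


Tracing stack operations:
  push(C) -> stack = [C], depth=1
  push(B) -> stack = [C,B], depth=2
  push(A) -> stack = [C,B,A], depth=3
  push(B) -> stack = [C,B,A,B], depth=4
Final depth = 4

4


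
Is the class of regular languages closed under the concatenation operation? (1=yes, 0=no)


Regular languages are closed under:
- Union (DFA product construction)
- Intersection (DFA product construction)
- Complement (swap accept/reject states)
- Concatenation (NFA construction)
- Kleene star (NFA construction)
concatenation is in this list
Therefore: closed

1


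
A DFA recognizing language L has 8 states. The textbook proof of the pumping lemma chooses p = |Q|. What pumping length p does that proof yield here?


Pumping lemma for regular languages (standard proof):
Take p = |Q|, the number of DFA states.
Any string of length >= |Q| passes through |Q|+1 states while reading its first |Q| symbols,
so by pigeonhole some state repeats, giving the loop that can be pumped.
Here |Q| = 8
Therefore the proof uses p = 8

8


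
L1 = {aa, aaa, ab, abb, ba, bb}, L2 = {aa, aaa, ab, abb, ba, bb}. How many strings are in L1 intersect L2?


L1 = {aa, aaa, ab, abb, ba, bb}
L2 = {aa, aaa, ab, abb, ba, bb}
Checking each string in L1 against L2:
  'aa': in L2? Yes
  'aaa': in L2? Yes
  'ab': in L2? Yes
  'abb': in L2? Yes
  'ba': in L2? Yes
  'bb': in L2? Yes
Intersection = {aa, aaa, ab, abb, ba, bb}
|L1 ∩ L2| = 6

6


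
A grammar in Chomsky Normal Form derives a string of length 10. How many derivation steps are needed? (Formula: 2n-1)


Chomsky Normal Form derivation:
String length n = 10
Each step either:
  - Splits a nonterminal into two (n-1 such steps)
  - Converts a nonterminal to terminal (n such steps)
Total = (n-1) + n = 2n - 1
= 2(10) - 1
= 20 - 1
= 19

19


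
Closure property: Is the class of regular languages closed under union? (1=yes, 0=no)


Regular languages are closed under all standard operations:
- Union: Yes (product construction)
- Intersection: Yes (product construction)
- Complement: Yes (swap accept/reject)
- Concatenation: Yes (NFA construction)
Operation: union -> Closed

1


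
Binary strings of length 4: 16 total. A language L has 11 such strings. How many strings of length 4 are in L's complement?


Alphabet: {0,1}
String length: 4
Total strings of length 4 = 2^4 = 16
Strings in L = 11
Complement = total - |L|
= 16 - 11
= 5

5


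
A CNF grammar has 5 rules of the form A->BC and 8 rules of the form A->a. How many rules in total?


CNF allows two rule forms:
  A -> BC (binary): 5 rules
  A -> a (terminal): 8 rules
Total = 5 + 8 = 13

13


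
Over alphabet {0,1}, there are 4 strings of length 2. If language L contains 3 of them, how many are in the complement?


Alphabet: {0,1}
String length: 2
Total strings of length 2 = 2^2 = 4
Strings in L = 3
Complement = total - |L|
= 4 - 3
= 1

1


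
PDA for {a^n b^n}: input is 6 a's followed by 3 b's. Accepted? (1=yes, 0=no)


Language requires equal numbers of a's and b's
PDA pushes for each 'a', pops for each 'b'
Number of a's = 6
Number of b's = 3
6 != 3 -> Reject

0


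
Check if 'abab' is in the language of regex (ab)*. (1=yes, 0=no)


Pattern: (ab)*
String: 'abab'
Pattern requires: zero or more repetitions of 'ab'
Pairs: ['ab', 'ab']
All pairs are 'ab'? Yes
Result: 1

1


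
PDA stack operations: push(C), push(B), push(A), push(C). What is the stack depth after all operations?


Tracing stack operations:
  push(C) -> stack = [C], depth=1
  push(B) -> stack = [C,B], depth=2
  push(A) -> stack = [C,B,A], depth=3
  push(C) -> stack = [C,B,A,C], depth=4
Final depth = 4

4


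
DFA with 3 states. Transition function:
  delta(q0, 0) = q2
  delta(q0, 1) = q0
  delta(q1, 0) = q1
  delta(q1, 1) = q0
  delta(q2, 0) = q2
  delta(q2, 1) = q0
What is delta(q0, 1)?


Looking up transition function:
delta(q0, 1) in the table
Row: q0, Column: 1
Result: q0

q0


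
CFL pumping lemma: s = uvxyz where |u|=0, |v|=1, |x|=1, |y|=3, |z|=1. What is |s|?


|s| = |u| + |v| + |x| + |y| + |z|
= 0 + 1 + 1 + 3 + 1
= 1 + 1 + 4
= 2 + 4
= 6

6


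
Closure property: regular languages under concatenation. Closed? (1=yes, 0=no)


Regular languages are closed under:
- Union (DFA product construction)
- Intersection (DFA product construction)
- Complement (swap accept/reject states)
- Concatenation (NFA construction)
- Kleene star (NFA construction)
concatenation is in this list
Therefore: closed

1


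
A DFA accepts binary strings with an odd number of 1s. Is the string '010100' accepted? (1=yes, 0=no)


DFA has 2 states: q_even (start, accept=no) and q_odd
Processing string '010100' character by character:
  Position 0: read '0', 1-count=0 -> q_even (no change)
  Position 1: read '1', 1-count=1 -> q_odd
  Position 2: read '0', 1-count=1 -> q_odd (no change)
  Position 3: read '1', 1-count=2 -> q_even
  Position 4: read '0', 1-count=2 -> q_even (no change)
  Position 5: read '0', 1-count=2 -> q_even (no change)
Final state: q_even, total 1s = 2 (even); the DFA requires an odd count -> reject

0


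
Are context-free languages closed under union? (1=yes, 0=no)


CFL closure properties:
  Closed under: union, concatenation, Kleene star
  NOT closed under: intersection, complement
Operation 'union' is in closed list -> Yes (closed)

1


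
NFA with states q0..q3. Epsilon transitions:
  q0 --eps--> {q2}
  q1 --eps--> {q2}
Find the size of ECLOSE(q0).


Starting from q0
Initialize closure = {q0}
Follow epsilon from q0 -> add q2
Final closure: {q0, q2}
Size = 2

2


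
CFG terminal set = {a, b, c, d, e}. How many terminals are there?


Terminal symbols: a, b, c, d, e
Counting each: a (#1), b (#2), c (#3), d (#4), e (#5)
Total = 5

5


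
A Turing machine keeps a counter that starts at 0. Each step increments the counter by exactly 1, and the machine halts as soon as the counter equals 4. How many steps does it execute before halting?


Counter starts at 0. Counting sequence:
  Step 1: counter = 1
  Step 2: counter = 2
  Step 3: counter = 3
  Step 4: counter = 4
Counter reached 4 -> halt
Total steps = 4

4


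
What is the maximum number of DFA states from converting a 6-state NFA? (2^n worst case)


NFA has 6 states
Subset construction: each DFA state = subset of NFA states
Maximum subsets = 2^6
2^6 = 64

64


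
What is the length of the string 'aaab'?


String: 'aaab'
Counting characters:
  'a' appears 3 time(s)
  'b' appears 1 time(s)
Total length = 3 + 1 = 4

4


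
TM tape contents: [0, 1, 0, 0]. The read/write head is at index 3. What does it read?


Tape: [0, 1, 0, 0]
Positions: 0 1 2 3
Values:    0 1 0 0
Head at position 3
tape[3] = 0

0


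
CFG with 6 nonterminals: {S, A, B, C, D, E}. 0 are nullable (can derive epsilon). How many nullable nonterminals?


Nonterminals: {S, A, B, C, D, E}
A nonterminal is nullable if it can derive epsilon
Counting nullable nonterminals: 0
Total nullable = 0

0


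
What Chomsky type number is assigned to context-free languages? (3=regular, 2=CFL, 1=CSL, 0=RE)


Chomsky hierarchy levels:
  Type 3: Regular (DFA/NFA/regex)
  Type 2: Context-free (PDA)
  Type 1: Context-sensitive
  Type 0: Recursively enumerable (TM)
'context-free' corresponds to Type 2

2


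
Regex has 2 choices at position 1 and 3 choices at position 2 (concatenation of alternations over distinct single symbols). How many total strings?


First group: 2 alternatives
Second group: 3 alternatives
Concatenation: each choice from group 1 pairs with each from group 2
Total = 2 x 3 = 6

6


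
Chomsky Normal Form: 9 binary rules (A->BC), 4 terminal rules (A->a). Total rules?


CNF allows two rule forms:
  A -> BC (binary): 9 rules
  A -> a (terminal): 4 rules
Total = 9 + 4 = 13

13


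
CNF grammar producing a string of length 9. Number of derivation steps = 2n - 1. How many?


Chomsky Normal Form derivation:
String length n = 9
Each step either:
  - Splits a nonterminal into two (n-1 such steps)
  - Converts a nonterminal to terminal (n such steps)
Total = (n-1) + n = 2n - 1
= 2(9) - 1
= 18 - 1
= 17

17


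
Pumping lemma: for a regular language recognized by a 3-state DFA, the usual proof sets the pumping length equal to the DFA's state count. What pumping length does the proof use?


Pumping lemma for regular languages (standard proof):
Take p = |Q|, the number of DFA states.
Any string of length >= |Q| passes through |Q|+1 states while reading its first |Q| symbols,
so by pigeonhole some state repeats, giving the loop that can be pumped.
Here |Q| = 3
Therefore the proof uses p = 3

3


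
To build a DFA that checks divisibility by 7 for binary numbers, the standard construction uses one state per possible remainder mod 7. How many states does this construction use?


Divisibility by 7 is tracked via the remainder mod 7: 0, 1, ..., 6
The construction assigns one state to each remainder
Number of remainders = 7

7


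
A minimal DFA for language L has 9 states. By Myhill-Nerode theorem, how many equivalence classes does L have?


Myhill-Nerode theorem:
Number of equivalence classes = number of states in minimal DFA
Minimal DFA states = 9
Therefore equivalence classes = 9

9


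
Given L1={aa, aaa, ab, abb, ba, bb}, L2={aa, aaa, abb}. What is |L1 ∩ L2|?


L1 = {aa, aaa, ab, abb, ba, bb}
L2 = {aa, aaa, abb}
Checking each string in L1 against L2:
  'aa': in L2? Yes
  'aaa': in L2? Yes
  'ab': in L2? No
  'abb': in L2? Yes
  'ba': in L2? No
  'bb': in L2? No
Intersection = {aa, aaa, abb}
|L1 ∩ L2| = 3

3


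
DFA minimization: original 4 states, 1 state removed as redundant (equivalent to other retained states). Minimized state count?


Original DFA: 4 states
Redundant states removed: 1
Minimized states = original - removed
= 4 - 1
= 3

3


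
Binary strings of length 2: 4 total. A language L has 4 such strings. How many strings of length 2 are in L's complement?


Alphabet: {0,1}
String length: 2
Total strings of length 2 = 2^2 = 4
Strings in L = 4
Complement = total - |L|
= 4 - 4
= 0

0


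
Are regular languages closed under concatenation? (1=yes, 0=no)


Regular languages are closed under all standard operations:
- Union: Yes (product construction)
- Intersection: Yes (product construction)
- Complement: Yes (swap accept/reject)
- Concatenation: Yes (NFA construction)
Operation: concatenation -> Closed

1


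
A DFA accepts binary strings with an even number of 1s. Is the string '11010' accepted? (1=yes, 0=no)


DFA has 2 states: q_even (start, accept=yes) and q_odd
Processing string '11010' character by character:
  Position 0: read '1', 1-count=1 -> q_odd
  Position 1: read '1', 1-count=2 -> q_even
  Position 2: read '0', 1-count=2 -> q_even (no change)
  Position 3: read '1', 1-count=3 -> q_odd
  Position 4: read '0', 1-count=3 -> q_odd (no change)
Final state: q_odd, total 1s = 3 (odd); the DFA requires an even count -> reject

0


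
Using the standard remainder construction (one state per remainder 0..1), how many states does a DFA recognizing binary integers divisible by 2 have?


Divisibility by 2 is tracked via the remainder mod 2: 0, 1, ..., 1
The construction assigns one state to each remainder
Number of remainders = 2

2


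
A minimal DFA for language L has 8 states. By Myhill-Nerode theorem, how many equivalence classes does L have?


Myhill-Nerode theorem:
Number of equivalence classes = number of states in minimal DFA
Minimal DFA states = 8
Therefore equivalence classes = 8

8


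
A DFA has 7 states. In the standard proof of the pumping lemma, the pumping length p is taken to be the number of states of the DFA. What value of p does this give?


Pumping lemma for regular languages (standard proof):
Take p = |Q|, the number of DFA states.
Any string of length >= |Q| passes through |Q|+1 states while reading its first |Q| symbols,
so by pigeonhole some state repeats, giving the loop that can be pumped.
Here |Q| = 7
Therefore the proof uses p = 7

7


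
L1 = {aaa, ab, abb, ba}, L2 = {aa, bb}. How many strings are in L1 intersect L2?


L1 = {aaa, ab, abb, ba}
L2 = {aa, bb}
Checking each string in L1 against L2:
  'aaa': in L2? No
  'ab': in L2? No
  'abb': in L2? No
  'ba': in L2? No
Intersection = {}
|L1 ∩ L2| = 0

0


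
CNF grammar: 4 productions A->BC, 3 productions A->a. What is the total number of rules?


CNF allows two rule forms:
  A -> BC (binary): 4 rules
  A -> a (terminal): 3 rules
Total = 4 + 3 = 7

7


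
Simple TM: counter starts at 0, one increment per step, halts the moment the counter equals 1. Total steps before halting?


Counter starts at 0. Counting sequence:
  Step 1: counter = 1
Counter reached 1 -> halt
Total steps = 1

1


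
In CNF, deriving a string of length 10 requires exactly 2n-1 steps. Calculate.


Chomsky Normal Form derivation:
String length n = 10
Each step either:
  - Splits a nonterminal into two (n-1 such steps)
  - Converts a nonterminal to terminal (n such steps)
Total = (n-1) + n = 2n - 1
= 2(10) - 1
= 20 - 1
= 19

19


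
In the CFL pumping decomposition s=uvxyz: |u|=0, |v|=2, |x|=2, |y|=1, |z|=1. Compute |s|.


|s| = |u| + |v| + |x| + |y| + |z|
= 0 + 2 + 2 + 1 + 1
= 2 + 2 + 2
= 4 + 2
= 6

6


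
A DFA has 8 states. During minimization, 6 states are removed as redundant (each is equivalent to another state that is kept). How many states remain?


Original DFA: 8 states
Redundant states removed: 6
Minimized states = original - removed
= 8 - 6
= 2

2


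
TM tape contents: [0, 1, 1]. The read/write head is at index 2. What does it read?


Tape: [0, 1, 1]
Positions: 0 1 2
Values:    0 1 1
Head at position 2
tape[2] = 1

1


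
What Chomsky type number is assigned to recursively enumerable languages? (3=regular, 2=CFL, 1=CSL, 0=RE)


Chomsky hierarchy levels:
  Type 3: Regular (DFA/NFA/regex)
  Type 2: Context-free (PDA)
  Type 1: Context-sensitive
  Type 0: Recursively enumerable (TM)
'recursively enumerable' corresponds to Type 0

0


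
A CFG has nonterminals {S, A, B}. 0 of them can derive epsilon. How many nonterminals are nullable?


Nonterminals: {S, A, B}
A nonterminal is nullable if it can derive epsilon
Counting nullable nonterminals: 0
Total nullable = 0

0


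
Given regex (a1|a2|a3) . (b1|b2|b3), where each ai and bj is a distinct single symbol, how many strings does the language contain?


First group: 3 alternatives
Second group: 3 alternatives
Concatenation: each choice from group 1 pairs with each from group 2
Total = 3 x 3 = 9

9


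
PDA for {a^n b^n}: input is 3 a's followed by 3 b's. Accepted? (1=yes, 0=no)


Language requires equal numbers of a's and b's
PDA pushes for each 'a', pops for each 'b'
Number of a's = 3
Number of b's = 3
3 == 3 -> Accept

1


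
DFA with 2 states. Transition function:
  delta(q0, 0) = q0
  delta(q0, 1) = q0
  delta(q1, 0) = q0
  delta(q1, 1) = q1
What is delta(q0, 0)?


Looking up transition function:
delta(q0, 0) in the table
Row: q0, Column: 0
Result: q0

q0


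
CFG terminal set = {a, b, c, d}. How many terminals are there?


Terminal symbols: a, b, c, d
Counting each: a (#1), b (#2), c (#3), d (#4)
Total = 4

4


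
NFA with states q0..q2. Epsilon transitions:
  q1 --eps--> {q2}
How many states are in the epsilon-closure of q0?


Starting from q0
Initialize closure = {q0}
q0 has no outgoing epsilon transitions -> nothing to add
Final closure: {q0}
Size = 1

1


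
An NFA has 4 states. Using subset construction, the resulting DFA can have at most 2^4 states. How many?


NFA has 4 states
Subset construction: each DFA state = subset of NFA states
Maximum subsets = 2^4
2^4 = 16

16


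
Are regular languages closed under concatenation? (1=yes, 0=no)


Regular languages are closed under:
- Union (DFA product construction)
- Intersection (DFA product construction)
- Complement (swap accept/reject states)
- Concatenation (NFA construction)
- Kleene star (NFA construction)
concatenation is in this list
Therefore: closed

1


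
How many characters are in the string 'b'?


String: 'b'
Counting characters:
  'b' appears 1 time(s)
Total length = 0 + 1 = 1

1


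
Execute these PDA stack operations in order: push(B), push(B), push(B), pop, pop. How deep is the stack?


Tracing stack operations:
  push(B) -> stack = [B], depth=1
  push(B) -> stack = [B,B], depth=2
  push(B) -> stack = [B,B,B], depth=3
  pop -> removed B, stack = [B,B], depth=2
  pop -> removed B, stack = [B], depth=1
Final depth = 1

1


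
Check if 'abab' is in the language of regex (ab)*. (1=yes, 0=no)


Pattern: (ab)*
String: 'abab'
Pattern requires: zero or more repetitions of 'ab'
Pairs: ['ab', 'ab']
All pairs are 'ab'? Yes
Result: 1

1


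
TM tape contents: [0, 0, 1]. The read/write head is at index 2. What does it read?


Tape: [0, 0, 1]
Positions: 0 1 2
Values:    0 0 1
Head at position 2
tape[2] = 1

1


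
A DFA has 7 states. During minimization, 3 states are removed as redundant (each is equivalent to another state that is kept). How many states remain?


Original DFA: 7 states
Redundant states removed: 3
Minimized states = original - removed
= 7 - 3
= 4

4


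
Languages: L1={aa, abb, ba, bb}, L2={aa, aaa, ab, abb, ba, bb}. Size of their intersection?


L1 = {aa, abb, ba, bb}
L2 = {aa, aaa, ab, abb, ba, bb}
Checking each string in L1 against L2:
  'aa': in L2? Yes
  'abb': in L2? Yes
  'ba': in L2? Yes
  'bb': in L2? Yes
Intersection = {aa, abb, ba, bb}
|L1 ∩ L2| = 4

4


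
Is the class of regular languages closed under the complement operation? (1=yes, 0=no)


Regular languages are closed under:
- Union (DFA product construction)
- Intersection (DFA product construction)
- Complement (swap accept/reject states)
- Concatenation (NFA construction)
- Kleene star (NFA construction)
complement is in this list
Therefore: closed

1


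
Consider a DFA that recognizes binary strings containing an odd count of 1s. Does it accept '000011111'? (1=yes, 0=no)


DFA has 2 states: q_even (start, accept=no) and q_odd
Processing string '000011111' character by character:
  Position 0: read '0', 1-count=0 -> q_even (no change)
  Position 1: read '0', 1-count=0 -> q_even (no change)
  Position 2: read '0', 1-count=0 -> q_even (no change)
  Position 3: read '0', 1-count=0 -> q_even (no change)
  Position 4: read '1', 1-count=1 -> q_odd
  Position 5: read '1', 1-count=2 -> q_even
  Position 6: read '1', 1-count=3 -> q_odd
  Position 7: read '1', 1-count=4 -> q_even
  Position 8: read '1', 1-count=5 -> q_odd
Final state: q_odd, total 1s = 5 (odd); the DFA requires an odd count -> accept

1


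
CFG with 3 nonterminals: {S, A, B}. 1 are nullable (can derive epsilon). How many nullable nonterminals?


Nonterminals: {S, A, B}
A nonterminal is nullable if it can derive epsilon
Counting nullable nonterminals: 1
Total nullable = 1

1


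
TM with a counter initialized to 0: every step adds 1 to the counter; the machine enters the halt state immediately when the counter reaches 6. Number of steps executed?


Counter starts at 0. Counting sequence:
  Step 1: counter = 1
  Step 2: counter = 2
  Step 3: counter = 3
  Step 4: counter = 4
  Step 5: counter = 5
  Step 6: counter = 6
Counter reached 6 -> halt
Total steps = 6

6


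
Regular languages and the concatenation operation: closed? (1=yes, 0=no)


Regular languages are closed under all standard operations:
- Union: Yes (product construction)
- Intersection: Yes (product construction)
- Complement: Yes (swap accept/reject)
- Concatenation: Yes (NFA construction)
Operation: concatenation -> Closed

1


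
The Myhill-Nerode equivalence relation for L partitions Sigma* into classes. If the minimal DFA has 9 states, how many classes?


Myhill-Nerode theorem:
Number of equivalence classes = number of states in minimal DFA
Minimal DFA states = 9
Therefore equivalence classes = 9

9


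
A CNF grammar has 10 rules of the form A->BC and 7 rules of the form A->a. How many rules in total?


CNF allows two rule forms:
  A -> BC (binary): 10 rules
  A -> a (terminal): 7 rules
Total = 10 + 7 = 17

17


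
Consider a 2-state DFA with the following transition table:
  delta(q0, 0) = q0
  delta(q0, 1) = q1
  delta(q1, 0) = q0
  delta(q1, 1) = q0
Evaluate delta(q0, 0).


Looking up transition function:
delta(q0, 0) in the table
Row: q0, Column: 0
Result: q0

q0


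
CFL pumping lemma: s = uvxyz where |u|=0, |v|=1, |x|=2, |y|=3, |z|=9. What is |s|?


|s| = |u| + |v| + |x| + |y| + |z|
= 0 + 1 + 2 + 3 + 9
= 1 + 2 + 12
= 3 + 12
= 15

15


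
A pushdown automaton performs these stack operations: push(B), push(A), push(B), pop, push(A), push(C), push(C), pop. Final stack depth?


Tracing stack operations:
  push(B) -> stack = [B], depth=1
  push(A) -> stack = [B,A], depth=2
  push(B) -> stack = [B,A,B], depth=3
  pop -> removed B, stack = [B,A], depth=2
  push(A) -> stack = [B,A,A], depth=3
  push(C) -> stack = [B,A,A,C], depth=4
  push(C) -> stack = [B,A,A,C,C], depth=5
  pop -> removed C, stack = [B,A,A,C], depth=4
Final depth = 4

4


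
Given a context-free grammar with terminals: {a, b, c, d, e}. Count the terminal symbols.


Terminal symbols: a, b, c, d, e
Counting each: a (#1), b (#2), c (#3), d (#4), e (#5)
Total = 5

5


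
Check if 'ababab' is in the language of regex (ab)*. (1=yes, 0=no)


Pattern: (ab)*
String: 'ababab'
Pattern requires: zero or more repetitions of 'ab'
Pairs: ['ab', 'ab', 'ab']
All pairs are 'ab'? Yes
Result: 1

1


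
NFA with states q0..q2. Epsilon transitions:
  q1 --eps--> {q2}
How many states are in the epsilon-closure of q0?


Starting from q0
Initialize closure = {q0}
q0 has no outgoing epsilon transitions -> nothing to add
Final closure: {q0}
Size = 1

1


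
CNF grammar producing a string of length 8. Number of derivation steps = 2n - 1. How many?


Chomsky Normal Form derivation:
String length n = 8
Each step either:
  - Splits a nonterminal into two (n-1 such steps)
  - Converts a nonterminal to terminal (n such steps)
Total = (n-1) + n = 2n - 1
= 2(8) - 1
= 16 - 1
= 15

15


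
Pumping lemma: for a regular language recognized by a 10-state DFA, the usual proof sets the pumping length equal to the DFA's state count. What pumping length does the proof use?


Pumping lemma for regular languages (standard proof):
Take p = |Q|, the number of DFA states.
Any string of length >= |Q| passes through |Q|+1 states while reading its first |Q| symbols,
so by pigeonhole some state repeats, giving the loop that can be pumped.
Here |Q| = 10
Therefore the proof uses p = 10

10


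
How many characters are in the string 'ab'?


String: 'ab'
Counting characters:
  'a' appears 1 time(s)
  'b' appears 1 time(s)
Total length = 1 + 1 = 2

2


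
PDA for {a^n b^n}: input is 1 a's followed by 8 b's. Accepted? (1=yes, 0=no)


Language requires equal numbers of a's and b's
PDA pushes for each 'a', pops for each 'b'
Number of a's = 1
Number of b's = 8
1 != 8 -> Reject

0


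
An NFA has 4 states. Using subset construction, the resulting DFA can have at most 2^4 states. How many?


NFA has 4 states
Subset construction: each DFA state = subset of NFA states
Maximum subsets = 2^4
2^4 = 16

16


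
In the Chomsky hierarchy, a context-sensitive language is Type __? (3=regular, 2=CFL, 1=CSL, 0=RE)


Chomsky hierarchy levels:
  Type 3: Regular (DFA/NFA/regex)
  Type 2: Context-free (PDA)
  Type 1: Context-sensitive
  Type 0: Recursively enumerable (TM)
'context-sensitive' corresponds to Type 1

1


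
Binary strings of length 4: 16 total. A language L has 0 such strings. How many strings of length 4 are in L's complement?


Alphabet: {0,1}
String length: 4
Total strings of length 4 = 2^4 = 16
Strings in L = 0
Complement = total - |L|
= 16 - 0
= 16

16


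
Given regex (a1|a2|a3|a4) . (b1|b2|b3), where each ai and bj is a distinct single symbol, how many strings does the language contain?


First group: 4 alternatives
Second group: 3 alternatives
Concatenation: each choice from group 1 pairs with each from group 2
Total = 4 x 3 = 12

12


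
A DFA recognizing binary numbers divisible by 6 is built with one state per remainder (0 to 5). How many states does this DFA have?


Divisibility by 6 is tracked via the remainder mod 6: 0, 1, ..., 5
The construction assigns one state to each remainder
Number of remainders = 6

6


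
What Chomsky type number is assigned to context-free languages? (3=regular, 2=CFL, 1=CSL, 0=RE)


Chomsky hierarchy levels:
  Type 3: Regular (DFA/NFA/regex)
  Type 2: Context-free (PDA)
  Type 1: Context-sensitive
  Type 0: Recursively enumerable (TM)
'context-free' corresponds to Type 2

2


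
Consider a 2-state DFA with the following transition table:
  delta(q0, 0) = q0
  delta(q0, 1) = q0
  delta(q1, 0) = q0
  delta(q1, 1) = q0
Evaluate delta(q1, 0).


Looking up transition function:
delta(q1, 0) in the table
Row: q1, Column: 0
Result: q0

q0


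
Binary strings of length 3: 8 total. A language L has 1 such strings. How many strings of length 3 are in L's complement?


Alphabet: {0,1}
String length: 3
Total strings of length 3 = 2^3 = 8
Strings in L = 1
Complement = total - |L|
= 8 - 1
= 7

7


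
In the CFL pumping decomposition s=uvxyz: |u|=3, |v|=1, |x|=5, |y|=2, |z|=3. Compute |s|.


|s| = |u| + |v| + |x| + |y| + |z|
= 3 + 1 + 5 + 2 + 3
= 4 + 5 + 5
= 9 + 5
= 14

14


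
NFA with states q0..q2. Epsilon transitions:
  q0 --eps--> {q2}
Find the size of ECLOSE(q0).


Starting from q0
Initialize closure = {q0}
Follow epsilon from q0 -> add q2
Final closure: {q0, q2}
Size = 2

2


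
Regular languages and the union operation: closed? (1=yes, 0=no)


Regular languages are closed under all standard operations:
- Union: Yes (product construction)
- Intersection: Yes (product construction)
- Complement: Yes (swap accept/reject)
- Concatenation: Yes (NFA construction)
Operation: union -> Closed

1


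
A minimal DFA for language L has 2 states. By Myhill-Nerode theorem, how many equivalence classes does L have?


Myhill-Nerode theorem:
Number of equivalence classes = number of states in minimal DFA
Minimal DFA states = 2
Therefore equivalence classes = 2

2


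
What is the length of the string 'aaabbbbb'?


String: 'aaabbbbb'
Counting characters:
  'a' appears 3 time(s)
  'b' appears 5 time(s)
Total length = 3 + 5 = 8

8


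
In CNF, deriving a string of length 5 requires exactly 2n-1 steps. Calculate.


Chomsky Normal Form derivation:
String length n = 5
Each step either:
  - Splits a nonterminal into two (n-1 such steps)
  - Converts a nonterminal to terminal (n such steps)
Total = (n-1) + n = 2n - 1
= 2(5) - 1
= 10 - 1
= 9

9


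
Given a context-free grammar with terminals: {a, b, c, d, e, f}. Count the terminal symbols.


Terminal symbols: a, b, c, d, e, f
Counting each: a (#1), b (#2), c (#3), d (#4), e (#5), f (#6)
Total = 6

6


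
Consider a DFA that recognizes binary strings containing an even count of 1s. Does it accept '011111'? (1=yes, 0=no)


DFA has 2 states: q_even (start, accept=yes) and q_odd
Processing string '011111' character by character:
  Position 0: read '0', 1-count=0 -> q_even (no change)
  Position 1: read '1', 1-count=1 -> q_odd
  Position 2: read '1', 1-count=2 -> q_even
  Position 3: read '1', 1-count=3 -> q_odd
  Position 4: read '1', 1-count=4 -> q_even
  Position 5: read '1', 1-count=5 -> q_odd
Final state: q_odd, total 1s = 5 (odd); the DFA requires an even count -> reject

0
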